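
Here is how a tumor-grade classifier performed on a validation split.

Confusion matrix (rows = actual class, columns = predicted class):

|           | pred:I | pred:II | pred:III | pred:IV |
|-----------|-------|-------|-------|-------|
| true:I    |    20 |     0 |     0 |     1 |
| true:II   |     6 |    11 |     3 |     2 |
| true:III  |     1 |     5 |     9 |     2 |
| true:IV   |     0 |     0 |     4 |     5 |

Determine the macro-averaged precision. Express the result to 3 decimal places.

Per-class precision (TP/(TP+FP)):
  I: TP=20, FP=6+1+0=7 → 20/27 = 0.7407
  II: TP=11, FP=0+5+0=5 → 11/16 = 0.6875
  III: TP=9, FP=0+3+4=7 → 9/16 = 0.5625
  IV: TP=5, FP=1+2+2=5 → 5/10 = 0.5000
Macro-precision = mean = (0.7407 + 0.6875 + 0.5625 + 0.5000) / 4 = 0.623

0.623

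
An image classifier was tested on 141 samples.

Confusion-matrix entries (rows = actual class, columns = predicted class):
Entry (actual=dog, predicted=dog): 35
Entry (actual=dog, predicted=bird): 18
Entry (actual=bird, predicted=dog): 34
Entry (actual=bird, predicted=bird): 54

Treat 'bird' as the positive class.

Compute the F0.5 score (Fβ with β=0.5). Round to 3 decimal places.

Fβ = (1+β²)·TP / ((1+β²)·TP + β²·FN + FP), with β²=1/4
= 1.25·54 / (1.25·54 + 0.25·34 + 18) = 0.718

0.718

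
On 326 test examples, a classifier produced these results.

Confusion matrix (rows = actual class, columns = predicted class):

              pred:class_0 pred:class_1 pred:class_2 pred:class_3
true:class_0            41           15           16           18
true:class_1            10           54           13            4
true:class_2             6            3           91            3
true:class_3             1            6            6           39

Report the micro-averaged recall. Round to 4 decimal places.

0.6902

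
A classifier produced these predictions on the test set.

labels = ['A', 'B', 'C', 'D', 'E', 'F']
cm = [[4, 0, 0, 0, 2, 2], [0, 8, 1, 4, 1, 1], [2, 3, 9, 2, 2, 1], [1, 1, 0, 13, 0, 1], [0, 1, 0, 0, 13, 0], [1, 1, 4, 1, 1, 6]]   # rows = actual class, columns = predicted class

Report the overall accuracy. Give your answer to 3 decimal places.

0.616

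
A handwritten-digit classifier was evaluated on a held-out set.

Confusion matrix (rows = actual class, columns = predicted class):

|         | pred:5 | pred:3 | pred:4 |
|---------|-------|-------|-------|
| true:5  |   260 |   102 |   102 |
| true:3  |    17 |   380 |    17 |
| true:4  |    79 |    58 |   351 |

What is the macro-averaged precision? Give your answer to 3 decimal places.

0.727

Per-class precision (TP/(TP+FP)):
  5: TP=260, FP=17+79=96 → 260/356 = 0.7303
  3: TP=380, FP=102+58=160 → 380/540 = 0.7037
  4: TP=351, FP=102+17=119 → 351/470 = 0.7468
Macro-precision = mean = (0.7303 + 0.7037 + 0.7468) / 3 = 0.727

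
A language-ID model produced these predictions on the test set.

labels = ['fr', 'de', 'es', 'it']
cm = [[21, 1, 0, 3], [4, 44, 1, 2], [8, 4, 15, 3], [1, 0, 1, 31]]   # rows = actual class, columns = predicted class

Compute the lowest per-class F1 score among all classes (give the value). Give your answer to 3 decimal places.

0.638

Per-class F1 score (2·TP/(2·TP+FP+FN)):
  fr: TP=21, FP=4+8+1=13, FN=1+0+3=4 → 42/59 = 0.7119
  de: TP=44, FP=1+4+0=5, FN=4+1+2=7 → 88/100 = 0.8800
  es: TP=15, FP=0+1+1=2, FN=8+4+3=15 → 30/47 = 0.6383
  it: TP=31, FP=3+2+3=8, FN=1+0+1=2 → 62/72 = 0.8611
Lowest is class 'es' with F1 score = 0.638.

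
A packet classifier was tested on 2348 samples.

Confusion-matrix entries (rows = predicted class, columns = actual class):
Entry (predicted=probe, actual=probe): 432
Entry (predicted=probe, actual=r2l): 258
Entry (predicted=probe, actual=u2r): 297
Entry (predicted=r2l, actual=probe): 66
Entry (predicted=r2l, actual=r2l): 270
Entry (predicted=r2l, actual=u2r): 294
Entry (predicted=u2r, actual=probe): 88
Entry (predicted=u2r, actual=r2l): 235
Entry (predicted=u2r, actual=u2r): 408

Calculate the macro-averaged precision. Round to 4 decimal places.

Per-class precision (TP/(TP+FP)):
  probe: TP=432, FP=258+297=555 → 432/987 = 0.43769
  r2l: TP=270, FP=66+294=360 → 270/630 = 0.42857
  u2r: TP=408, FP=88+235=323 → 408/731 = 0.55814
Macro-precision = mean = (0.43769 + 0.42857 + 0.55814) / 3 = 0.4748

0.4748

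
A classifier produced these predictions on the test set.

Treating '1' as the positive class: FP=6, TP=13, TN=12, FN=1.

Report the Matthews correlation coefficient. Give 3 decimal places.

MCC = (TP·TN − FP·FN) / √((TP+FP)(TP+FN)(TN+FP)(TN+FN))
Numerator = 13·12 − 6·1 = 150
Denominator = √(19·14·18·13) = √62244 = 249.4875
MCC = 150 / 249.4875 = 0.601

0.601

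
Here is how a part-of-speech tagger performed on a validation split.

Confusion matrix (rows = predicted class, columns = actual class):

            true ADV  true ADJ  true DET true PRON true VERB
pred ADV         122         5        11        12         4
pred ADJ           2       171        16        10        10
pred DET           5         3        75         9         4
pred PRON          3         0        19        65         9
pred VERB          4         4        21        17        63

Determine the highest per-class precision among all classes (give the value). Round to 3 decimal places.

Per-class precision (TP/(TP+FP)):
  ADV: TP=122, FP=5+11+12+4=32 → 122/154 = 0.7922
  ADJ: TP=171, FP=2+16+10+10=38 → 171/209 = 0.8182
  DET: TP=75, FP=5+3+9+4=21 → 75/96 = 0.7813
  PRON: TP=65, FP=3+0+19+9=31 → 65/96 = 0.6771
  VERB: TP=63, FP=4+4+21+17=46 → 63/109 = 0.5780
Highest is class 'ADJ' with precision = 0.818.

0.818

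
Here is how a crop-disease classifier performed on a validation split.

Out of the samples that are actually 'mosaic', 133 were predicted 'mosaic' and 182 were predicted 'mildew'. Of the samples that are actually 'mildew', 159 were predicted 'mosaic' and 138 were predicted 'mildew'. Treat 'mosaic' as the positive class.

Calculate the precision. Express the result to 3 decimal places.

Precision = TP/(TP+FP) = 133/(133+159) = 133/292 = 0.455

0.455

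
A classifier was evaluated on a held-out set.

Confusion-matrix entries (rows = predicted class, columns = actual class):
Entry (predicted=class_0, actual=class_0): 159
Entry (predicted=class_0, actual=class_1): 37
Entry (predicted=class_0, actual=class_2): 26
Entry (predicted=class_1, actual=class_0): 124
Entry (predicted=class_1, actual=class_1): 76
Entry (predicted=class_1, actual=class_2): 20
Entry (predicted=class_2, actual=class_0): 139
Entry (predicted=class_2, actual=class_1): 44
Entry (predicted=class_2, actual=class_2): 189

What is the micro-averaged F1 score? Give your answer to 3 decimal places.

0.521

Micro-averaging pools counts across classes: ΣTP=424, ΣFP=390, ΣFN=390.
Micro-F1 score = 2·TP/(2·TP+FP+FN) on pooled counts = 0.521 (equals overall accuracy in single-label multiclass).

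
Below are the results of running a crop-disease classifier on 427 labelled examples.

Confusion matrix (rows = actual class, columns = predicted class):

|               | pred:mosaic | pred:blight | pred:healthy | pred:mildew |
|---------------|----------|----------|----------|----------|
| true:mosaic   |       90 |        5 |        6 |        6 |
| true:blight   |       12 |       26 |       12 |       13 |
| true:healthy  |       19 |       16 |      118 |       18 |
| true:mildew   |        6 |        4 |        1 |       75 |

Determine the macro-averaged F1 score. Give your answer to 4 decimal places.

0.6873

Per-class F1 score (2·TP/(2·TP+FP+FN)):
  mosaic: TP=90, FP=12+19+6=37, FN=5+6+6=17 → 180/234 = 0.76923
  blight: TP=26, FP=5+16+4=25, FN=12+12+13=37 → 52/114 = 0.45614
  healthy: TP=118, FP=6+12+1=19, FN=19+16+18=53 → 236/308 = 0.76623
  mildew: TP=75, FP=6+13+18=37, FN=6+4+1=11 → 150/198 = 0.75758
Macro-F1 score = mean = (0.76923 + 0.45614 + 0.76623 + 0.75758) / 4 = 0.6873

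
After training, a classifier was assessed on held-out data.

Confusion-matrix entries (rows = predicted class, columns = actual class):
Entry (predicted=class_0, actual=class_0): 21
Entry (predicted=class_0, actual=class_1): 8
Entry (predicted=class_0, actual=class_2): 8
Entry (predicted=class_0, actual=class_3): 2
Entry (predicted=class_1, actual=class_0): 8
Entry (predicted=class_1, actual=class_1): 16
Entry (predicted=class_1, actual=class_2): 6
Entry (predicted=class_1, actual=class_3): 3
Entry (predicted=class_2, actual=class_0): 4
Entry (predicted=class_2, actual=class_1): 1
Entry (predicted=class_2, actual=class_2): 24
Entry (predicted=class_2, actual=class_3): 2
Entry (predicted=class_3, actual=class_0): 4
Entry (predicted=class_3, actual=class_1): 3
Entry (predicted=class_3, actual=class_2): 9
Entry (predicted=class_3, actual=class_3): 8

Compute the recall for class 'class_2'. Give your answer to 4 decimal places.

0.5106

Take TP from the diagonal, FP from the rest of the 'class_2' prediction marginal, FN from the rest of the 'class_2' actual marginal.
recall = TP/(TP+FN).
class_2: TP=24, FN=8+6+9=23 → 24/47 = 0.51064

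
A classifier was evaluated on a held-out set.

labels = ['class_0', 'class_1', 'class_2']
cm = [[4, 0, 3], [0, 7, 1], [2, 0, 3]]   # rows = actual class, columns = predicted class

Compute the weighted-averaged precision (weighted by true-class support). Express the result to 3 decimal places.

0.740

Per-class precision (TP/(TP+FP)):
  class_0: TP=4, FP=0+2=2 → 4/6 = 0.6667
  class_1: TP=7, FP=0+0=0 → 7/7 = 1.0000
  class_2: TP=3, FP=3+1=4 → 3/7 = 0.4286
Weighted-precision = Σ (supportᵢ/N)·precisionᵢ with N=20: (7/20)·0.6667 + (8/20)·1.0000 + (5/20)·0.4286 = 0.740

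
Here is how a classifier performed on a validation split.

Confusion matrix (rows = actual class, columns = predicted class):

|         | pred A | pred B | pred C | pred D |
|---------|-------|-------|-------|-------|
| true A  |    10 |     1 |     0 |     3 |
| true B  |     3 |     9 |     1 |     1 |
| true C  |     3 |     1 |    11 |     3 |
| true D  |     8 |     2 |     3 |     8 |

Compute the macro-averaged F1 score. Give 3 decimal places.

0.576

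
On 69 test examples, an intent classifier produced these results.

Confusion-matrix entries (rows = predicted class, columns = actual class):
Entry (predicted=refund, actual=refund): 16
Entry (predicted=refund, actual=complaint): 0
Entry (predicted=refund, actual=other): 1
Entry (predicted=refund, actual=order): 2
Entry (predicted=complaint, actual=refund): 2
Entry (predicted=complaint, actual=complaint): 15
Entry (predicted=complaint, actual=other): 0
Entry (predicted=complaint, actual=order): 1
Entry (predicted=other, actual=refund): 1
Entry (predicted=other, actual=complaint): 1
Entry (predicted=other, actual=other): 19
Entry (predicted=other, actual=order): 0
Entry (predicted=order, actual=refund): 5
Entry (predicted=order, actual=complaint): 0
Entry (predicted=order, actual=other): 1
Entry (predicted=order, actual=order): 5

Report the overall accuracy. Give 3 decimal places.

0.797

Accuracy = trace / total = (16+15+19+5=55) / 69 = 55/69 = 0.797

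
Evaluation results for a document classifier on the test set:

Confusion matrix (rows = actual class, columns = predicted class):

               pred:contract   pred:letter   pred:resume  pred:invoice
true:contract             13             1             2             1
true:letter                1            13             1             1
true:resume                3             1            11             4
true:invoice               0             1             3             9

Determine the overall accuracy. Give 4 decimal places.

Accuracy = trace / total = (13+13+11+9=46) / 65 = 46/65 = 0.7077

0.7077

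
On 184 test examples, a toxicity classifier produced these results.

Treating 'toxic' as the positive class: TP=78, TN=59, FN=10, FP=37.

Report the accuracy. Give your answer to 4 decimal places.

Accuracy = (TP+TN)/N = (78+59)/184 = 0.7446

0.7446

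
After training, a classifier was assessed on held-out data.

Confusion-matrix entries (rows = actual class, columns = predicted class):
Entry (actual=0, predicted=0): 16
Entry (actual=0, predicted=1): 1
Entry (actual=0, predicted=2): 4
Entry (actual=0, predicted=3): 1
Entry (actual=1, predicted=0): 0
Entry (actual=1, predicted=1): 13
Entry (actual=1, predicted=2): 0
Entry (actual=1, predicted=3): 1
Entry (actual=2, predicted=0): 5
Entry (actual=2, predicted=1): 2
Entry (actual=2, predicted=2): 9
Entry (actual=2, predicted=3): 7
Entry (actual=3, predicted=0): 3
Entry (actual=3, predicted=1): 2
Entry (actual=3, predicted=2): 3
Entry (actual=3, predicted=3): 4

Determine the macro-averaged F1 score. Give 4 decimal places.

0.5724

Per-class F1 score (2·TP/(2·TP+FP+FN)):
  0: TP=16, FP=0+5+3=8, FN=1+4+1=6 → 32/46 = 0.69565
  1: TP=13, FP=1+2+2=5, FN=0+0+1=1 → 26/32 = 0.81250
  2: TP=9, FP=4+0+3=7, FN=5+2+7=14 → 18/39 = 0.46154
  3: TP=4, FP=1+1+7=9, FN=3+2+3=8 → 8/25 = 0.32000
Macro-F1 score = mean = (0.69565 + 0.81250 + 0.46154 + 0.32000) / 4 = 0.5724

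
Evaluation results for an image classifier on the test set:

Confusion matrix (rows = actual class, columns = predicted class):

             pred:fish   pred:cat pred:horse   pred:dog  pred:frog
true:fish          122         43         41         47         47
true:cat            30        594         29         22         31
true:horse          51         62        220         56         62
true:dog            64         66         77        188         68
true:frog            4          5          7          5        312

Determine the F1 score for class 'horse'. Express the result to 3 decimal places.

One-vs-rest for 'horse': TP = diagonal; FP = other classes predicted 'horse'; FN = 'horse' predicted as other.
F1 score = 2·TP/(2·TP+FP+FN).
horse: TP=220, FP=41+29+77+7=154, FN=51+62+56+62=231 → 440/825 = 0.5333

0.533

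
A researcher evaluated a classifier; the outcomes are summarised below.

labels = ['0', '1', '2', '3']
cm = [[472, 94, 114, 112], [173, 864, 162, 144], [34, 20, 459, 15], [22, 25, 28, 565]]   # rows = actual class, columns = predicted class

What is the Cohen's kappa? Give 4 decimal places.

Observed agreement pₒ = trace/N = 2360/3303 = 0.71450
Expected agreement pₑ = Σ (rowᵢ·colᵢ)/N² = (792·701 + 1343·1003 + 528·763 + 640·836)/3303² = 0.26033
κ = (pₒ − pₑ)/(1 − pₑ) = (0.71450 − 0.26033)/(1 − 0.26033) = 0.6140

0.6140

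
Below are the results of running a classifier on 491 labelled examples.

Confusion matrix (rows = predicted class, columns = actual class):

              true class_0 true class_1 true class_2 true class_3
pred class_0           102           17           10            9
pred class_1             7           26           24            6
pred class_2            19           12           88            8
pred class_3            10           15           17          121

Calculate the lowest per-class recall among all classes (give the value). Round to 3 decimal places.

0.371

Per-class recall (TP/(TP+FN)):
  class_0: TP=102, FN=7+19+10=36 → 102/138 = 0.7391
  class_1: TP=26, FN=17+12+15=44 → 26/70 = 0.3714
  class_2: TP=88, FN=10+24+17=51 → 88/139 = 0.6331
  class_3: TP=121, FN=9+6+8=23 → 121/144 = 0.8403
Lowest is class 'class_1' with recall = 0.371.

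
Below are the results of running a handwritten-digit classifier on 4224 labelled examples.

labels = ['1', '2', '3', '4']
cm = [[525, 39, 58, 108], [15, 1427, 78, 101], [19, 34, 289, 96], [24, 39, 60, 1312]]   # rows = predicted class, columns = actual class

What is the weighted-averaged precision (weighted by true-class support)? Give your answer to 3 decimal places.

Per-class precision (TP/(TP+FP)):
  1: TP=525, FP=39+58+108=205 → 525/730 = 0.7192
  2: TP=1427, FP=15+78+101=194 → 1427/1621 = 0.8803
  3: TP=289, FP=19+34+96=149 → 289/438 = 0.6598
  4: TP=1312, FP=24+39+60=123 → 1312/1435 = 0.9143
Weighted-precision = Σ (supportᵢ/N)·precisionᵢ with N=4224: (583/4224)·0.7192 + (1539/4224)·0.8803 + (485/4224)·0.6598 + (1617/4224)·0.9143 = 0.846

0.846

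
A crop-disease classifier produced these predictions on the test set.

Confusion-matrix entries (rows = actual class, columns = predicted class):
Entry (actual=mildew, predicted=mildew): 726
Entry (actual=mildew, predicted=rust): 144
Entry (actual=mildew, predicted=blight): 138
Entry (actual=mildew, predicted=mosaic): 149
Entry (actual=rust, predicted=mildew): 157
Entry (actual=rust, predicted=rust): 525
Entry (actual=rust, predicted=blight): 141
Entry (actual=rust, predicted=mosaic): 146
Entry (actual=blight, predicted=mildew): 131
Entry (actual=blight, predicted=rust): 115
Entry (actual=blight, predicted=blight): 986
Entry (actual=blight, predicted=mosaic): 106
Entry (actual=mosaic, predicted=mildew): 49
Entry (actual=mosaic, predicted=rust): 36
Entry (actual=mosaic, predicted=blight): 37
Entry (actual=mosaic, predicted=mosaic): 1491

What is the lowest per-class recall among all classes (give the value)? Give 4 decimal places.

Per-class recall (TP/(TP+FN)):
  mildew: TP=726, FN=144+138+149=431 → 726/1157 = 0.62748
  rust: TP=525, FN=157+141+146=444 → 525/969 = 0.54180
  blight: TP=986, FN=131+115+106=352 → 986/1338 = 0.73692
  mosaic: TP=1491, FN=49+36+37=122 → 1491/1613 = 0.92436
Lowest is class 'rust' with recall = 0.5418.

0.5418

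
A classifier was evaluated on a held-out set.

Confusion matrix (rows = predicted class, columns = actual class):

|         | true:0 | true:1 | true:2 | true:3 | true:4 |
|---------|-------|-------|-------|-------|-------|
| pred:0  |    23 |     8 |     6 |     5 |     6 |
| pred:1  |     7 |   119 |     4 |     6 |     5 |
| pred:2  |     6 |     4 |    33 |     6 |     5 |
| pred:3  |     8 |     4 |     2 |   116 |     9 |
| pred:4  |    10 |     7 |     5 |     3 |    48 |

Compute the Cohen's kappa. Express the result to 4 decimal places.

0.6648

Observed agreement pₒ = trace/N = 339/455 = 0.74505
Expected agreement pₑ = Σ (rowᵢ·colᵢ)/N² = (54·48 + 142·141 + 50·54 + 136·139 + 73·73)/455² = 0.23933
κ = (pₒ − pₑ)/(1 − pₑ) = (0.74505 − 0.23933)/(1 − 0.23933) = 0.6648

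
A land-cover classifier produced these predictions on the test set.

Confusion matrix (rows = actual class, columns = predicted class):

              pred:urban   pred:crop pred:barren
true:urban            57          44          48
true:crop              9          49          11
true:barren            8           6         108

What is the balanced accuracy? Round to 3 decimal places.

0.659

Balanced accuracy = mean of per-class recall.
  urban: recall = 57/149 = 0.3826
  crop: recall = 49/69 = 0.7101
  barren: recall = 108/122 = 0.8852
Mean = (0.3826 + 0.7101 + 0.8852) / 3 = 0.659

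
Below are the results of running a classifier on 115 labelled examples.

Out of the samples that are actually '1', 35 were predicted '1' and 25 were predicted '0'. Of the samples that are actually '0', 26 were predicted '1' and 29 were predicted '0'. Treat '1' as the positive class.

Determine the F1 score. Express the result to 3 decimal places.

0.579

Precision = TP/(TP+FP) = 35/61 = 0.5738
Recall = TP/(TP+FN) = 35/60 = 0.5833
F1 = 2·TP/(2·TP+FP+FN) = 70/121 = 0.579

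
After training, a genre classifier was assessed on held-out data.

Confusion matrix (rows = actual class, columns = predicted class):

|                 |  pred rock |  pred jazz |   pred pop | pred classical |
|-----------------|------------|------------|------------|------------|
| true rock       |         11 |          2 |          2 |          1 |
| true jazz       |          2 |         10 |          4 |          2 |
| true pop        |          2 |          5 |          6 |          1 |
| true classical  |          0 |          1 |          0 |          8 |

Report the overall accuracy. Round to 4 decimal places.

Accuracy = trace / total = (11+10+6+8=35) / 57 = 35/57 = 0.6140

0.6140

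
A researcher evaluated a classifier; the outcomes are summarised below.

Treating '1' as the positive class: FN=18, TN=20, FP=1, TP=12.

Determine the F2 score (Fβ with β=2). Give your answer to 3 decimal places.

Fβ = (1+β²)·TP / ((1+β²)·TP + β²·FN + FP), with β²=4
= 5·12 / (5·12 + 4·18 + 1) = 0.451

0.451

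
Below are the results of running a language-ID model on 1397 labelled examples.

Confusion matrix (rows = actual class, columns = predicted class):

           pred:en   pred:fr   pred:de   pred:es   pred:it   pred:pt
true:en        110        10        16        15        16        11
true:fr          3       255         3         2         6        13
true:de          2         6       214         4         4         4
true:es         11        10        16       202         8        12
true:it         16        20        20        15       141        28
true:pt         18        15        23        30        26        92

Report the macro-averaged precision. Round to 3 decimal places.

0.710

Per-class precision (TP/(TP+FP)):
  en: TP=110, FP=3+2+11+16+18=50 → 110/160 = 0.6875
  fr: TP=255, FP=10+6+10+20+15=61 → 255/316 = 0.8070
  de: TP=214, FP=16+3+16+20+23=78 → 214/292 = 0.7329
  es: TP=202, FP=15+2+4+15+30=66 → 202/268 = 0.7537
  it: TP=141, FP=16+6+4+8+26=60 → 141/201 = 0.7015
  pt: TP=92, FP=11+13+4+12+28=68 → 92/160 = 0.5750
Macro-precision = mean = (0.6875 + 0.8070 + 0.7329 + 0.7537 + 0.7015 + 0.5750) / 6 = 0.710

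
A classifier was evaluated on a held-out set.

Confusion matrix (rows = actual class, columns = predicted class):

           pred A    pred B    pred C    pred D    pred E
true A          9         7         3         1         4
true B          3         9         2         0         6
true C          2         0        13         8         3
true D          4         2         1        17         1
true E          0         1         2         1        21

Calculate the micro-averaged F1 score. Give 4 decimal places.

0.5750

Micro-averaging pools counts across classes: ΣTP=69, ΣFP=51, ΣFN=51.
Micro-F1 score = 2·TP/(2·TP+FP+FN) on pooled counts = 0.5750 (equals overall accuracy in single-label multiclass).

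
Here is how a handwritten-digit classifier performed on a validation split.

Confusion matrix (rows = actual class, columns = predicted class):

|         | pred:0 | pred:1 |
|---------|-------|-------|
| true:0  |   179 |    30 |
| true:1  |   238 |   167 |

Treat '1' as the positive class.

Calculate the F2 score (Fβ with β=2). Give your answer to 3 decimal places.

0.460

Fβ = (1+β²)·TP / ((1+β²)·TP + β²·FN + FP), with β²=4
= 5·167 / (5·167 + 4·238 + 30) = 0.460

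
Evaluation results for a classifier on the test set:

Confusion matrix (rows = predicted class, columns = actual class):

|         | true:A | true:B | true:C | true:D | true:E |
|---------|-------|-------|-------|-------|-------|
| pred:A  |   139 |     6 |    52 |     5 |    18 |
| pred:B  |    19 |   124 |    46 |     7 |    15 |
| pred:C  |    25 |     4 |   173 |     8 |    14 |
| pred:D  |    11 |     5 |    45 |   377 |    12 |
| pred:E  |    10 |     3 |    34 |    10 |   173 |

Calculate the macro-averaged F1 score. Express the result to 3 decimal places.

0.718

Per-class F1 score (2·TP/(2·TP+FP+FN)):
  A: TP=139, FP=6+52+5+18=81, FN=19+25+11+10=65 → 278/424 = 0.6557
  B: TP=124, FP=19+46+7+15=87, FN=6+4+5+3=18 → 248/353 = 0.7025
  C: TP=173, FP=25+4+8+14=51, FN=52+46+45+34=177 → 346/574 = 0.6028
  D: TP=377, FP=11+5+45+12=73, FN=5+7+8+10=30 → 754/857 = 0.8798
  E: TP=173, FP=10+3+34+10=57, FN=18+15+14+12=59 → 346/462 = 0.7489
Macro-F1 score = mean = (0.6557 + 0.7025 + 0.6028 + 0.8798 + 0.7489) / 5 = 0.718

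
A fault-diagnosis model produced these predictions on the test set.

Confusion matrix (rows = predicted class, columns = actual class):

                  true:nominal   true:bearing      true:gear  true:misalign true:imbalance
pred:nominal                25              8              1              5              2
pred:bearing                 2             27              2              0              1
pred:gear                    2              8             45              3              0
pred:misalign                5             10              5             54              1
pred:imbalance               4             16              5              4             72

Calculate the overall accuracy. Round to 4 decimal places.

0.7264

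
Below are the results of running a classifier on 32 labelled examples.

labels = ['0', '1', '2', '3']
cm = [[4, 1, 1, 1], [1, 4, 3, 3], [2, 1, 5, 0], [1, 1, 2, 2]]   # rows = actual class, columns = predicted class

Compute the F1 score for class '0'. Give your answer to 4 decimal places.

Treat '0' as positive and all other classes as negative.
F1 score = 2·TP/(2·TP+FP+FN).
0: TP=4, FP=1+2+1=4, FN=1+1+1=3 → 8/15 = 0.53333

0.5333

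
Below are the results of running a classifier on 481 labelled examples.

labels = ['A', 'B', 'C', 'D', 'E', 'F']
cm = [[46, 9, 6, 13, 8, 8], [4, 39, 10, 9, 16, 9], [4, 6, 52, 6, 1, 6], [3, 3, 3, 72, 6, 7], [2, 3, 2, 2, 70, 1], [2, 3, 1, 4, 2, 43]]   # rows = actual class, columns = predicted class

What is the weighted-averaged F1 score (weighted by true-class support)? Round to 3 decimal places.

0.661

Per-class F1 score (2·TP/(2·TP+FP+FN)):
  A: TP=46, FP=4+4+3+2+2=15, FN=9+6+13+8+8=44 → 92/151 = 0.6093
  B: TP=39, FP=9+6+3+3+3=24, FN=4+10+9+16+9=48 → 78/150 = 0.5200
  C: TP=52, FP=6+10+3+2+1=22, FN=4+6+6+1+6=23 → 104/149 = 0.6980
  D: TP=72, FP=13+9+6+2+4=34, FN=3+3+3+6+7=22 → 144/200 = 0.7200
  E: TP=70, FP=8+16+1+6+2=33, FN=2+3+2+2+1=10 → 140/183 = 0.7650
  F: TP=43, FP=8+9+6+7+1=31, FN=2+3+1+4+2=12 → 86/129 = 0.6667
Weighted-F1 score = Σ (supportᵢ/N)·F1 scoreᵢ with N=481: (90/481)·0.6093 + (87/481)·0.5200 + (75/481)·0.6980 + (94/481)·0.7200 + (80/481)·0.7650 + (55/481)·0.6667 = 0.661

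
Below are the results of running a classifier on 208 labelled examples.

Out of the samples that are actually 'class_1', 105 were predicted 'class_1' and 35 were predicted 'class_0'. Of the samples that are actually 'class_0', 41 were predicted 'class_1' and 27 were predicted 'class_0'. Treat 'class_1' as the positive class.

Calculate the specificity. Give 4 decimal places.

0.3971

Specificity = TN/(TN+FP) = 27/(27+41) = 0.3971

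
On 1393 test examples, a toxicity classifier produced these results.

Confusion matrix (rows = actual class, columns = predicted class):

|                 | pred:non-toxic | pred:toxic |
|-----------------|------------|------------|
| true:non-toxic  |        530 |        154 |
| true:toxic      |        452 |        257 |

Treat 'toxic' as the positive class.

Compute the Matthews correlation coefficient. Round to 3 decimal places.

0.151

MCC = (TP·TN − FP·FN) / √((TP+FP)(TP+FN)(TN+FP)(TN+FN))
Numerator = 257·530 − 154·452 = 66602
Denominator = √(411·709·684·982) = √195729211512 = 442412.9423
MCC = 66602 / 442412.9423 = 0.151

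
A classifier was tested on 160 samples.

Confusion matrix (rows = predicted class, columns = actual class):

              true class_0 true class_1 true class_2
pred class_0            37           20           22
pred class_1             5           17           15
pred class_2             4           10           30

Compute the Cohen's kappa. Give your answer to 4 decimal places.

0.2963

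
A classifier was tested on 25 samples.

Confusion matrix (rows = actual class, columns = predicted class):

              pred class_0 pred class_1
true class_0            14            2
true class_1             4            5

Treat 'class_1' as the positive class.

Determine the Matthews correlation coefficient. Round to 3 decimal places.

MCC = (TP·TN − FP·FN) / √((TP+FP)(TP+FN)(TN+FP)(TN+FN))
Numerator = 5·14 − 2·4 = 62
Denominator = √(7·9·16·18) = √18144 = 134.6997
MCC = 62 / 134.6997 = 0.460

0.460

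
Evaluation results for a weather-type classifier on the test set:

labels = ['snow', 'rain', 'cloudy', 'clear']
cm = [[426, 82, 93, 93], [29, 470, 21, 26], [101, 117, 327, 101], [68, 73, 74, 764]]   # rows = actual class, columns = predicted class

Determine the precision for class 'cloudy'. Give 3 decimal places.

0.635

One-vs-rest for 'cloudy': TP = diagonal; FP = other classes predicted 'cloudy'; FN = 'cloudy' predicted as other.
precision = TP/(TP+FP).
cloudy: TP=327, FP=93+21+74=188 → 327/515 = 0.6350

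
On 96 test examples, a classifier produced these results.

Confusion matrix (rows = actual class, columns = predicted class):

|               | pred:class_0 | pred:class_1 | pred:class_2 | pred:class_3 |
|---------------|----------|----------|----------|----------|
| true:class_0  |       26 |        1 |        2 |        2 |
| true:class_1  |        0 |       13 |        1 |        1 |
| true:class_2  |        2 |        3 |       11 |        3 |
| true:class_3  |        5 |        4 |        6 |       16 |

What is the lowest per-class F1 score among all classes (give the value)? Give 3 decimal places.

Per-class F1 score (2·TP/(2·TP+FP+FN)):
  class_0: TP=26, FP=0+2+5=7, FN=1+2+2=5 → 52/64 = 0.8125
  class_1: TP=13, FP=1+3+4=8, FN=0+1+1=2 → 26/36 = 0.7222
  class_2: TP=11, FP=2+1+6=9, FN=2+3+3=8 → 22/39 = 0.5641
  class_3: TP=16, FP=2+1+3=6, FN=5+4+6=15 → 32/53 = 0.6038
Lowest is class 'class_2' with F1 score = 0.564.

0.564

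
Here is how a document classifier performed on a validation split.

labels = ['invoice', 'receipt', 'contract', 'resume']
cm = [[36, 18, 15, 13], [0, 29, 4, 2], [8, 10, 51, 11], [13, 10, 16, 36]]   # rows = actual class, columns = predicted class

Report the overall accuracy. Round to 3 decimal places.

0.559

Accuracy = trace / total = (36+29+51+36=152) / 272 = 152/272 = 0.559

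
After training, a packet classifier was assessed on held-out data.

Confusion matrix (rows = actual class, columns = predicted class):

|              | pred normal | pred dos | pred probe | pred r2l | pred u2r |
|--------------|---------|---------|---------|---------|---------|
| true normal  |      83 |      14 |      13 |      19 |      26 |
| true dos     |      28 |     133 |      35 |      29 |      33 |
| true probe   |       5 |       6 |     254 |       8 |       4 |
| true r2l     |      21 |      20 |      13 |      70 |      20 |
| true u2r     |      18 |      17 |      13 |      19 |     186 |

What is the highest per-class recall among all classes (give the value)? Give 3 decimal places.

0.917

Per-class recall (TP/(TP+FN)):
  normal: TP=83, FN=14+13+19+26=72 → 83/155 = 0.5355
  dos: TP=133, FN=28+35+29+33=125 → 133/258 = 0.5155
  probe: TP=254, FN=5+6+8+4=23 → 254/277 = 0.9170
  r2l: TP=70, FN=21+20+13+20=74 → 70/144 = 0.4861
  u2r: TP=186, FN=18+17+13+19=67 → 186/253 = 0.7352
Highest is class 'probe' with recall = 0.917.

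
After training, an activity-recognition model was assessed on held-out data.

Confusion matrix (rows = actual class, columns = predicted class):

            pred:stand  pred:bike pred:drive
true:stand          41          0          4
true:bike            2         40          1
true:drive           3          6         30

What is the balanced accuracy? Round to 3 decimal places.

0.870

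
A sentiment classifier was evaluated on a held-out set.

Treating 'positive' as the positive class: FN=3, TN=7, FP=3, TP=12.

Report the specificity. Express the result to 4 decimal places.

Specificity = TN/(TN+FP) = 7/(7+3) = 0.7000

0.7000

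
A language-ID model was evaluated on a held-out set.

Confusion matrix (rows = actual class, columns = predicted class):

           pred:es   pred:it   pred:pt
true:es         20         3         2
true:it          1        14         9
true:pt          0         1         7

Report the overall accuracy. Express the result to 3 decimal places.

Accuracy = trace / total = (20+14+7=41) / 57 = 41/57 = 0.719

0.719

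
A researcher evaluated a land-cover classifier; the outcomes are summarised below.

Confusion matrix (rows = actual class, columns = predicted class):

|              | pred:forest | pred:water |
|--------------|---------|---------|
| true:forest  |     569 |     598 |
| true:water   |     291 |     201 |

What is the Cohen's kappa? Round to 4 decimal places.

Observed agreement pₒ = trace/N = 770/1659 = 0.46414
Expected agreement pₑ = Σ (rowᵢ·colᵢ)/N² = (1167·860 + 492·799)/1659² = 0.50748
κ = (pₒ − pₑ)/(1 − pₑ) = (0.46414 − 0.50748)/(1 − 0.50748) = -0.0880

-0.0880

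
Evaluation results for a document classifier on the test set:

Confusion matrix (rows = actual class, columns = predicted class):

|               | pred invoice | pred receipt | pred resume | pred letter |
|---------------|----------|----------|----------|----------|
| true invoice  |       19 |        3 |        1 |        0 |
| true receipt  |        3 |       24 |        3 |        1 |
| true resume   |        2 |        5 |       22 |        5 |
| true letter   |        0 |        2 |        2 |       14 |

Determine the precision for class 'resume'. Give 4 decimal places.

0.7857

Take TP from the diagonal, FP from the rest of the 'resume' prediction marginal, FN from the rest of the 'resume' actual marginal.
precision = TP/(TP+FP).
resume: TP=22, FP=1+3+2=6 → 22/28 = 0.78571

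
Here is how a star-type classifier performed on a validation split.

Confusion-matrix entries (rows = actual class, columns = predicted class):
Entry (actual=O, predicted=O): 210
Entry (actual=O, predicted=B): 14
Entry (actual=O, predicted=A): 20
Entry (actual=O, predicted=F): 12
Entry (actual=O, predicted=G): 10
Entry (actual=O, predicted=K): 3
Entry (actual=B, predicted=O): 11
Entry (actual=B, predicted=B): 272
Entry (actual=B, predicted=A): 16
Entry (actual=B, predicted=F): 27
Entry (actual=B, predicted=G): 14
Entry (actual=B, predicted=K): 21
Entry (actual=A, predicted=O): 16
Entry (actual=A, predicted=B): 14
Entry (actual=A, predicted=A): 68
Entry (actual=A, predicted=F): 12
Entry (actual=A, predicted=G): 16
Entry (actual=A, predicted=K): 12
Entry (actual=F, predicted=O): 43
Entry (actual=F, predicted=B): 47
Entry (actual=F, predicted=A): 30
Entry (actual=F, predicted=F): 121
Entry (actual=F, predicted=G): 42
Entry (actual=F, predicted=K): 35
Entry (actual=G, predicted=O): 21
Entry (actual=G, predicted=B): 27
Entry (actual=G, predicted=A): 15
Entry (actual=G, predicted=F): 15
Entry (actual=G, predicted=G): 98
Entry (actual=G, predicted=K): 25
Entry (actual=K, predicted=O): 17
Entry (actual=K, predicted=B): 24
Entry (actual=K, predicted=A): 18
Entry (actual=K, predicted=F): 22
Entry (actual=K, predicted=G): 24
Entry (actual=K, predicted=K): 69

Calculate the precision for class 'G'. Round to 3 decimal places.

One-vs-rest for 'G': TP = diagonal; FP = other classes predicted 'G'; FN = 'G' predicted as other.
precision = TP/(TP+FP).
G: TP=98, FP=10+14+16+42+24=106 → 98/204 = 0.4804

0.480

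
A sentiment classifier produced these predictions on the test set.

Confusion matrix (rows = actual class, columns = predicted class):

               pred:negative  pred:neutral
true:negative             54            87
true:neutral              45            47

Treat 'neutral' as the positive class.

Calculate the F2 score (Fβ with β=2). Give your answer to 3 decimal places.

0.468

Fβ = (1+β²)·TP / ((1+β²)·TP + β²·FN + FP), with β²=4
= 5·47 / (5·47 + 4·45 + 87) = 0.468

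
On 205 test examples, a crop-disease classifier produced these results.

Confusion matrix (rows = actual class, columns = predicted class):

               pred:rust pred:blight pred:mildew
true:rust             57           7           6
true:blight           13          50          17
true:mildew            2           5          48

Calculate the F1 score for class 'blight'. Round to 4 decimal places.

Take TP from the diagonal, FP from the rest of the 'blight' prediction marginal, FN from the rest of the 'blight' actual marginal.
F1 score = 2·TP/(2·TP+FP+FN).
blight: TP=50, FP=7+5=12, FN=13+17=30 → 100/142 = 0.70423

0.7042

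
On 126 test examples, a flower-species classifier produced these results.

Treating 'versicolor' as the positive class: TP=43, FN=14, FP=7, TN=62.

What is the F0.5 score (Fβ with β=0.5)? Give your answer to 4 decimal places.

0.8366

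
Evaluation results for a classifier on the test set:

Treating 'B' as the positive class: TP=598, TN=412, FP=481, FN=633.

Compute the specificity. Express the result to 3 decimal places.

0.461

Specificity = TN/(TN+FP) = 412/(412+481) = 0.461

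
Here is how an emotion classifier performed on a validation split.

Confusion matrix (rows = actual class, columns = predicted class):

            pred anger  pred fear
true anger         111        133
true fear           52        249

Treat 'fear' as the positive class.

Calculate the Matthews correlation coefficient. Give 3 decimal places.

MCC = (TP·TN − FP·FN) / √((TP+FP)(TP+FN)(TN+FP)(TN+FN))
Numerator = 249·111 − 133·52 = 20723
Denominator = √(382·301·244·163) = √4573064104 = 67624.4342
MCC = 20723 / 67624.4342 = 0.306

0.306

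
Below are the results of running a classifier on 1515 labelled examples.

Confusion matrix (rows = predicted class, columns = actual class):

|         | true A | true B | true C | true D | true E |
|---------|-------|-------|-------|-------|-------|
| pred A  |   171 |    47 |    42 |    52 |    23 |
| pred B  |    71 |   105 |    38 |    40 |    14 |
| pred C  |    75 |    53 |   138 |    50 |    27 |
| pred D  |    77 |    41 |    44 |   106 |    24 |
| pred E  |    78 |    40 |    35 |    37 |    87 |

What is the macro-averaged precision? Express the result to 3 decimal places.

Per-class precision (TP/(TP+FP)):
  A: TP=171, FP=47+42+52+23=164 → 171/335 = 0.5104
  B: TP=105, FP=71+38+40+14=163 → 105/268 = 0.3918
  C: TP=138, FP=75+53+50+27=205 → 138/343 = 0.4023
  D: TP=106, FP=77+41+44+24=186 → 106/292 = 0.3630
  E: TP=87, FP=78+40+35+37=190 → 87/277 = 0.3141
Macro-precision = mean = (0.5104 + 0.3918 + 0.4023 + 0.3630 + 0.3141) / 5 = 0.396

0.396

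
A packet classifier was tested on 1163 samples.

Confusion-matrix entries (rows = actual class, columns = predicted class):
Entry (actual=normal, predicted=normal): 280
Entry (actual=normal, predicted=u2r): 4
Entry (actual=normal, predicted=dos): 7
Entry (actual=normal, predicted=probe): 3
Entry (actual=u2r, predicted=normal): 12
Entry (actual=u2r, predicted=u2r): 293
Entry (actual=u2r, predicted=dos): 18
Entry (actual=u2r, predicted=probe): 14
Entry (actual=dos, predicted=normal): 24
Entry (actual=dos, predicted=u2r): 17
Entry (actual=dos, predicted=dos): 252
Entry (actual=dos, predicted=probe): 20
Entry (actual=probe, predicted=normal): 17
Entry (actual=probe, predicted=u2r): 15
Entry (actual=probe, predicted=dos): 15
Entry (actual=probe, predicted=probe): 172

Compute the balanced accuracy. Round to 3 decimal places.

0.853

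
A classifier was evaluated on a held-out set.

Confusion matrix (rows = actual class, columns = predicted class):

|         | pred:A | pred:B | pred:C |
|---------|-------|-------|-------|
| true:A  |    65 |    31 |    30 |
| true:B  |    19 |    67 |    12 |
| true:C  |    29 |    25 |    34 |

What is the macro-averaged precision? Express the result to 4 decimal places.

Per-class precision (TP/(TP+FP)):
  A: TP=65, FP=19+29=48 → 65/113 = 0.57522
  B: TP=67, FP=31+25=56 → 67/123 = 0.54472
  C: TP=34, FP=30+12=42 → 34/76 = 0.44737
Macro-precision = mean = (0.57522 + 0.54472 + 0.44737) / 3 = 0.5224

0.5224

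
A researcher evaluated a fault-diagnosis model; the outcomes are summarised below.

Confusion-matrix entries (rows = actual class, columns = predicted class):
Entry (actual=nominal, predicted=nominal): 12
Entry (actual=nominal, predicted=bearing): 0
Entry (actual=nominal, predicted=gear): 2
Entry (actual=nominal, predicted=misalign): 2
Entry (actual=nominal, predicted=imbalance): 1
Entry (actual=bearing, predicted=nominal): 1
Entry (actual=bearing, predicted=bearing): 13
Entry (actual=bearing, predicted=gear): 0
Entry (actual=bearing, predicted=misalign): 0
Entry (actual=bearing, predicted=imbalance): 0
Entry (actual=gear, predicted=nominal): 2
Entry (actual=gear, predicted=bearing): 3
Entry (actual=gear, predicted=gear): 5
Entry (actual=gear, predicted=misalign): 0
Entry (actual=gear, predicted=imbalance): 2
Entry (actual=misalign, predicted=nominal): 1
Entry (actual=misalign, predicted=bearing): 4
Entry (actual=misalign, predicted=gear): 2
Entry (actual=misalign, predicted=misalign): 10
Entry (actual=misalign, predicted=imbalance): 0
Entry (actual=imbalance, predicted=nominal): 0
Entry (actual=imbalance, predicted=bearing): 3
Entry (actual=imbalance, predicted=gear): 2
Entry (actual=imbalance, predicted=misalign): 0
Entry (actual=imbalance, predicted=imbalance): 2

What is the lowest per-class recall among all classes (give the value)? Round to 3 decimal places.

Per-class recall (TP/(TP+FN)):
  nominal: TP=12, FN=0+2+2+1=5 → 12/17 = 0.7059
  bearing: TP=13, FN=1+0+0+0=1 → 13/14 = 0.9286
  gear: TP=5, FN=2+3+0+2=7 → 5/12 = 0.4167
  misalign: TP=10, FN=1+4+2+0=7 → 10/17 = 0.5882
  imbalance: TP=2, FN=0+3+2+0=5 → 2/7 = 0.2857
Lowest is class 'imbalance' with recall = 0.286.

0.286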